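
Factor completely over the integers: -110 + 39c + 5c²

Need a pair with product 5·(-110) = -550 and sum 39: that's 50 and -11.
Split the middle term: 5c² + 50c - 11c - 110 = 5c(c + 10) - 11(c + 10).

(5c - 11)(c + 10)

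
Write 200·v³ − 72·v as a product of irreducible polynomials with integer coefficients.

8·v·(5·v + 3)·(5·v − 3)

Pull out the common factor 8·v; 25·v² − 9 is a difference of squares.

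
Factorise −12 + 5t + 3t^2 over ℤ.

Need a pair with product 3·(−12) = −36 and sum 5: that's −4 and 9.
Split the middle term: 3t^2 − 4t + 9t − 12 = t(3t − 4) + 3(3t − 4).

(3t − 4)(t + 3)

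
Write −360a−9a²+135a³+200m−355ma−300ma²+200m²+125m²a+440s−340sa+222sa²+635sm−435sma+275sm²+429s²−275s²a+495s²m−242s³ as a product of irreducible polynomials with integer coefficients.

Group: 11s(−22s²+45sm−15sa+55s+25m²−60ma+25m+27a²−45a) + (5a+8)(−22s²+45sm−15sa+55s+25m²−60ma+25m+27a²−45a); both groups contain (−22s²+45sm−15sa+55s+25m²−60ma+25m+27a²−45a), so (11s+5a+8) is a factor with cofactor −22s²+45sm−15sa+55s+25m²−60ma+25m+27a²−45a.
The cofactor groups again: −22s²+45sm−15sa+55s+25m²−60ma+25m+27a²−45a = −11s(2s−5m+3a−5) + (−5m+9a)(2s−5m+3a−5); both groups contain (2s−5m+3a−5), giving −(11s+5m−9a)(2s−5m+3a−5).

−(11s+5m−9a)(2s−5m+3a−5)(11s+5a+8)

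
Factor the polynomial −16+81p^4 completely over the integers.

(3p+2)(3p−2)(9p^2+4)

Difference of squares twice: with A = 3p and B = 2, A⁴ − B⁴ = (A² − B²)(A² + B²), and A² − B² factors again.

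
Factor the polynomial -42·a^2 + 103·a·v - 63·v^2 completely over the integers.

Group: -6·a·(7·a - 9·v) + 7·v·(7·a - 9·v); both groups contain (7·a - 9·v).

-(6·a - 7·v)·(7·a - 9·v)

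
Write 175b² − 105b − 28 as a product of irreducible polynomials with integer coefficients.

Pull out the common factor 7, then factor the remaining trinomial.

7(5b + 1)(5b − 4)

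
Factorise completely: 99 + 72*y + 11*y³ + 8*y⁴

(8*y + 11)*(y³ + 9)

Group as (8*y⁴ + 72*y) + (11*y³ + 99) = 8*y*(y³ + 9) + 11*(y³ + 9).
Both groups share the factor (y³ + 9).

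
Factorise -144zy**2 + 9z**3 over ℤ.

9z(z - 4y)(z + 4y)

Every term has a factor of 9z. Then z**2 - 16y**2 = (z)² − (4y)².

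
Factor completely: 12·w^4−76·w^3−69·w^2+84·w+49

(2·w+1)·(6·w+7)·(w−1)·(w−7)

Trying the rational-root candidates, w = 1 is a root, so (w−1) divides it; the quotient is 12·w^3−64·w^2−133·w−49.
Continuing, w = 7 is a root, so (w−7) divides it; the quotient is 12·w^2+20·w+7.
The remaining quadratic factors as (6·w+7)(2·w+1).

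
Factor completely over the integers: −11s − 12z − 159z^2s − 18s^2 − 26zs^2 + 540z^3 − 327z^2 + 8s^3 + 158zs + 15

(15z − 4s + 3)(4z − s − 1)(9z + 2s − 5)

Group: 4z(135z^2 − 6zs − 48z − 8s^2 + 26s − 15) + (−s − 1)(135z^2 − 6zs − 48z − 8s^2 + 26s − 15); both groups contain (135z^2 − 6zs − 48z − 8s^2 + 26s − 15), so (4z − s − 1) is a factor with cofactor 135z^2 − 6zs − 48z − 8s^2 + 26s − 15.
The cofactor groups again: 135z^2 − 6zs − 48z − 8s^2 + 26s − 15 = 15z(9z + 2s − 5) + (−4s + 3)(9z + 2s − 5); both groups contain (9z + 2s − 5), giving (15z − 4s + 3)(9z + 2s − 5).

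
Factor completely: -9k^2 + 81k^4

Factor out 9k^2, leaving 9k^2 - 1, which is a difference of two squares.

9k^2(3k + 1)(3k - 1)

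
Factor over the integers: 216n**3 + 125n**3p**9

Factor out n**3 first: what remains is 125p**9 + 216.
Recognize a sum of cubes with the parts 6 and 5p**3.

n**3(5p**3 + 6)(25p**6 − 30p**3 + 36)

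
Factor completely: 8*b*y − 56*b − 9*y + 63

Group as (8*b*y − 56*b) + (−9*y + 63) = 8*b*(y − 7) − 9*(y − 7).
Both groups share the factor (y − 7).

(8*b − 9)*(y − 7)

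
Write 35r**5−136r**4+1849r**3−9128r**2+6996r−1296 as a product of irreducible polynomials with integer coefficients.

Testing divisors of the constant over divisors of the leading coefficient, r = 4 is a root, so (r−4) divides it; the quotient is 35r**4+4r**3+1865r**2−1668r+324.
Continuing, r = 2/7 is a root, giving the factor (7r−2) and quotient 5r**3+2r**2+267r−162.
Then r = 3/5 is a root, so (5r−3) divides it; the quotient is r**2+r+54.
The quadratic r**2+r+54 has discriminant −215 < 0 and is irreducible over ℤ.

(5r−3)(7r−2)(r−4)(r**2+r+54)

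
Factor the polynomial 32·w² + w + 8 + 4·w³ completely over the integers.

(w + 8)·(4·w² + 1)

Group as (4·w³ + w) + (32·w² + 8) = w·(4·w² + 1) + 8·(4·w² + 1).
Both groups share the factor (4·w² + 1).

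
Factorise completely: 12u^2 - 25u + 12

(3u - 4)(4u - 3)

Need a pair with product 12·12 = 144 and sum -25: that's -16 and -9.
Split the middle term: 12u^2 - 16u - 9u + 12 = 4u(3u - 4) - 3(3u - 4).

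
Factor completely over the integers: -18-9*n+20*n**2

(4*n+3)*(5*n-6)

Need a pair with product 20·(-18) = -360 and sum -9: that's 15 and -24.
Split the middle term: 20*n**2+15*n - 24*n-18 = 5*n*(4*n+3) - 6*(4*n+3).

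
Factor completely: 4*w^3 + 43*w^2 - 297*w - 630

(4*w + 7)*(w + 15)*(w - 6)

Trying the rational-root candidates, w = 6 is a root, so (w - 6) divides it; the quotient is 4*w^2 + 67*w + 105.
The remaining quadratic factors as (4*w + 7)(w + 15).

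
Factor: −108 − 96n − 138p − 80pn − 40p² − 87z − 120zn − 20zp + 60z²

(4z − 4p − 8n − 9)(15z + 10p + 12)

Group: 15z(4z − 4p − 8n − 9) + (10p + 12)(4z − 4p − 8n − 9); both groups contain (4z − 4p − 8n − 9).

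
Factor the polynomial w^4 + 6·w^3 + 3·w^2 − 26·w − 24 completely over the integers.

(w + 1)·(w + 3)·(w + 4)·(w − 2)

By the rational root theorem, w = 2 is a root, so (w − 2) divides it; the quotient is w^3 + 8·w^2 + 19·w + 12.
Then w = −1 is a root, so (w + 1) is a factor; dividing leaves w^2 + 7·w + 12.
The remaining quadratic factors as (w + 3)(w + 4).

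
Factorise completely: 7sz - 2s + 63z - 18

(7z - 2)(s + 9)

Group as (7sz - 2s) + (63z - 18) = s(7z - 2) + 9(7z - 2).
Both groups share the factor (7z - 2).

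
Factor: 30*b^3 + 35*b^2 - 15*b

5*b*(2*b + 3)*(3*b - 1)

Pull out the common factor 5*b, then factor the remaining trinomial.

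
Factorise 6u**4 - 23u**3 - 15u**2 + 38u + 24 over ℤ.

Testing divisors of the constant over divisors of the leading coefficient, u = 4 is a root, so (u - 4) is a factor; dividing leaves 6u**3 + u**2 - 11u - 6.
Next, u = -1 is a root, so (u + 1) is a factor; dividing leaves 6u**2 - 5u - 6.
The remaining quadratic factors as (2u - 3)(3u + 2).

(2u - 3)(3u + 2)(u + 1)(u - 4)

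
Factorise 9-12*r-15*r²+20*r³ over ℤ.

Group as (20*r³-12*r) + (-15*r²+9) = 4*r*(5*r²-3) - 3*(5*r²-3).
Both groups share the factor (5*r²-3).

(4*r-3)*(5*r²-3)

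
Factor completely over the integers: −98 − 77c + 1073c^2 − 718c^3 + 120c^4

(2c − 7)(3c − 7)(4c + 1)(5c − 2)

By the rational root theorem, c = 2/5 is a root, giving the factor (5c − 2) and quotient 24c^3 − 134c^2 + 161c + 49.
Continuing, c = −1/4 is a root, so (4c + 1) is a factor; dividing leaves 6c^2 − 35c + 49.
The remaining quadratic factors as (2c − 7)(3c − 7).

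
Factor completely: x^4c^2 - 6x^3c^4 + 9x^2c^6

c^2x^2(x - 3c^2)^2

Pull out the common factor x^2c^2, leaving x^2 - 6xc^2 + 9c^4.
Recognize a perfect-square trinomial with the parts x and 3c^2.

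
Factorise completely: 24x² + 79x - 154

Need a pair with product 24·(-154) = -3696 and sum 79: that's 112 and -33.
Split the middle term: 24x² + 112x - 33x - 154 = 8x(3x + 14) - 11(3x + 14).

(3x + 14)(8x - 11)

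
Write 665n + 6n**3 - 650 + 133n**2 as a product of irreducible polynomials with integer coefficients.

Trying the rational-root candidates, n = -13 is a root, so (n + 13) is a factor; dividing leaves 6n**2 + 55n - 50.
The remaining quadratic factors as (n + 10)(6n - 5).

(6n - 5)(n + 10)(n + 13)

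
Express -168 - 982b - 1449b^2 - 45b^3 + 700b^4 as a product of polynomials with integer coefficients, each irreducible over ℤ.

(4b - 7)(5b + 3)(5b + 4)(7b + 2)

Among the possible rational roots, b = 7/4 is a root, giving the factor (4b - 7) and quotient 175b^3 + 295b^2 + 154b + 24.
Continuing, b = -4/5 is a root, so (5b + 4) is a factor; dividing leaves 35b^2 + 31b + 6.
The remaining quadratic factors as (7b + 2)(5b + 3).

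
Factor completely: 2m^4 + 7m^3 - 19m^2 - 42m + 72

Testing divisors of the constant over divisors of the leading coefficient, m = -3 is a root, giving the factor (m + 3) and quotient 2m^3 + m^2 - 22m + 24.
Then m = 3/2 is a root, so (2m - 3) is a factor; dividing leaves m^2 + 2m - 8.
The remaining quadratic factors as (m - 2)(m + 4).

(2m - 3)(m + 3)(m + 4)(m - 2)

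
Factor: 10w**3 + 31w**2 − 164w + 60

Trying the rational-root candidates, w = 5/2 is a root, giving the factor (2w − 5) and quotient 5w**2 + 28w − 12.
The remaining quadratic factors as (5w − 2)(w + 6).

(2w − 5)(5w − 2)(w + 6)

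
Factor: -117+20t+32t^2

Need a pair with product 32·(-117) = -3744 and sum 20: that's 72 and -52.
Split the middle term: 32t^2+72t - 52t-117 = 8t(4t+9) - 13(4t+9).

(4t+9)(8t-13)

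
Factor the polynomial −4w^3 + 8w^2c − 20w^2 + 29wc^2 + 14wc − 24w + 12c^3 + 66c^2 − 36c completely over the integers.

Group: 2w(−2w^2 + 5wc − 4w + 12c^2 − 6c) + (c + 6)(−2w^2 + 5wc − 4w + 12c^2 − 6c); both groups contain (−2w^2 + 5wc − 4w + 12c^2 − 6c), so (2w + c + 6) is a factor with cofactor −2w^2 + 5wc − 4w + 12c^2 − 6c.
The cofactor groups again: −2w^2 + 5wc − 4w + 12c^2 − 6c = −2w(w − 4c + 2) − 3c(w − 4c + 2); both groups contain (w − 4c + 2), giving −(2w + 3c)(w − 4c + 2).

−(w − 4c + 2)(2w + 3c)(2w + c + 6)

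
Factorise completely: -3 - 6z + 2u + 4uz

(2u - 3)(2z + 1)

Group as (4uz + 2u) + (-6z - 3) = 2u(2z + 1) - 3(2z + 1).
Both groups share the factor (2z + 1).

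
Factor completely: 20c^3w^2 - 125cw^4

Every term has a factor of 5cw^2. Then 4c^2 - 25w^2 = (2c)² − (5w)².

5cw^2(2c + 5w)(2c - 5w)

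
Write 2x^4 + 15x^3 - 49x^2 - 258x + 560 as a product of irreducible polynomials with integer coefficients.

(2x - 7)(x + 5)(x + 8)(x - 2)

Trying the rational-root candidates, x = 2 is a root, giving the factor (x - 2) and quotient 2x^3 + 19x^2 - 11x - 280.
Then x = -5 is a root, so (x + 5) divides it; the quotient is 2x^2 + 9x - 56.
The remaining quadratic factors as (x + 8)(2x - 7).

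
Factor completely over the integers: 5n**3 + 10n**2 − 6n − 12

(n + 2)(5n**2 − 6)

Group as (5n**3 − 6n) + (10n**2 − 12) = n(5n**2 − 6) + 2(5n**2 − 6).
Both groups share the factor (5n**2 − 6).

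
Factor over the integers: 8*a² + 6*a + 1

(2*a + 1)*(4*a + 1)

Need a pair with product 8·1 = 8 and sum 6: that's 4 and 2.
Split the middle term: 8*a² + 4*a + 2*a + 1 = 4*a*(2*a + 1) + (2*a + 1).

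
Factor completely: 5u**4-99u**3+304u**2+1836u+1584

(5u+6)(u+2)(u-11)(u-12)

Testing divisors of the constant over divisors of the leading coefficient, u = 11 is a root, so (u-11) divides it; the quotient is 5u**3-44u**2-180u-144.
Then u = -2 is a root, giving the factor (u+2) and quotient 5u**2-54u-72.
The remaining quadratic factors as (u-12)(5u+6).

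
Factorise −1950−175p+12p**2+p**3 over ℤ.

(p+10)(p+15)(p−13)

By the rational root theorem, p = 13 is a root, giving the factor (p−13) and quotient p**2+25p+150.
The remaining quadratic factors as (p+10)(p+15).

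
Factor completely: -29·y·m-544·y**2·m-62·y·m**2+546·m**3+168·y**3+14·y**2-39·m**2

Group: 14·y·(12·y**2-50·y·m+y+42·m**2-3·m) + 13·m·(12·y**2-50·y·m+y+42·m**2-3·m); both groups contain (12·y**2-50·y·m+y+42·m**2-3·m), so (14·y+13·m) is a factor with cofactor 12·y**2-50·y·m+y+42·m**2-3·m.
The cofactor groups again: 12·y**2-50·y·m+y+42·m**2-3·m = 12·y·(y-3·m) + (-14·m+1)·(y-3·m); both groups contain (y-3·m), giving (12·y-14·m+1)·(y-3·m).

(12·y-14·m+1)·(y-3·m)·(14·y+13·m)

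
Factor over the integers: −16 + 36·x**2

Every term has a factor of 4. Then 9·x**2 − 4 = (3·x)² − (2)².

4·(3·x + 2)·(3·x − 2)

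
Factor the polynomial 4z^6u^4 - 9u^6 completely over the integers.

u^4(2z^3 - 3u)(2z^3 + 3u)

Pull out the common factor u^4, leaving 4z^6 - 9u^2.
Recognize a difference of squares with the parts 2z^3 and 3u.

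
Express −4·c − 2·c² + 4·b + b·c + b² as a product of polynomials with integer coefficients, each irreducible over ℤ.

Group: b·(b + 2·c + 4) − c·(b + 2·c + 4); both groups contain (b + 2·c + 4).

(b + 2·c + 4)·(b − c)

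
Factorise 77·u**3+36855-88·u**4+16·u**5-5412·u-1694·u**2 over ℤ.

(4·u+15)·(4·u-13)·(u-7)·(u**2+u+27)

Testing divisors of the constant over divisors of the leading coefficient, u = 13/4 is a root, giving the factor (4·u-13) and quotient 4·u**4-9·u**3-10·u**2-456·u-2835.
Next, u = -15/4 is a root, so (4·u+15) divides it; the quotient is u**3-6·u**2+20·u-189.
Continuing, u = 7 is a root, so (u-7) divides it; the quotient is u**2+u+27.
The quadratic u**2+u+27 has discriminant -107 < 0 and is irreducible over ℤ.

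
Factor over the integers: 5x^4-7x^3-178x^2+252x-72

(5x-2)(x+6)(x-1)(x-6)

Trying the rational-root candidates, x = 1 is a root, so (x-1) divides it; the quotient is 5x^3-2x^2-180x+72.
Next, x = -6 is a root, so (x+6) is a factor; dividing leaves 5x^2-32x+12.
The remaining quadratic factors as (5x-2)(x-6).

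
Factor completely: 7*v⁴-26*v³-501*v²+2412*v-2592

Testing divisors of the constant over divisors of the leading coefficient, v = 3 is a root, giving the factor (v-3) and quotient 7*v³-5*v²-516*v+864.
Next, v = 12/7 is a root, giving the factor (7*v-12) and quotient v²+v-72.
The remaining quadratic factors as (v+9)(v-8).

(7*v-12)*(v+9)*(v-3)*(v-8)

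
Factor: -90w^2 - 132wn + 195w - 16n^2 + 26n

Group: -6w(15w + 2n) + (-8n + 13)(15w + 2n); both groups contain (15w + 2n).

-(15w + 2n)(6w + 8n - 13)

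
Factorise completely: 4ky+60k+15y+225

(4k+15)(y+15)

Group as (4ky+60k) + (15y+225) = 4k(y+15) + 15(y+15).
Both groups share the factor (y+15).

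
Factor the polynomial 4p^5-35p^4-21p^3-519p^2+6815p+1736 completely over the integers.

Trying the rational-root candidates, p = 7 is a root, so (p-7) is a factor; dividing leaves 4p^4-7p^3-70p^2-1009p-248.
Then p = 8 is a root, so (p-8) is a factor; dividing leaves 4p^3+25p^2+130p+31.
Next, p = -1/4 is a root, giving the factor (4p+1) and quotient p^2+6p+31.
The quadratic p^2+6p+31 has discriminant -88 < 0 and is irreducible over ℤ.

(4p+1)(p-7)(p-8)(p^2+6p+31)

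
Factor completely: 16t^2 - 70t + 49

Need a pair with product 16·49 = 784 and sum -70: that's -14 and -56.
Split the middle term: 16t^2 - 14t - 56t + 49 = 2t(8t - 7) - 7(8t - 7).

(2t - 7)(8t - 7)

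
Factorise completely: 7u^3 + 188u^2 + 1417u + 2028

By the rational root theorem, u = -12 is a root, so (u + 12) is a factor; dividing leaves 7u^2 + 104u + 169.
The remaining quadratic factors as (u + 13)(7u + 13).

(7u + 13)(u + 12)(u + 13)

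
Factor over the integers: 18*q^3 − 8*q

2*q*(3*q + 2)*(3*q − 2)

Factor out 2*q, leaving 9*q^2 − 4, which is a difference of two squares.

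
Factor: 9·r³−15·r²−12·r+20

(3·r−5)·(3·r²−4)

Group as (9·r³−12·r) + (−15·r²+20) = 3·r·(3·r²−4) − 5·(3·r²−4).
Both groups share the factor (3·r²−4).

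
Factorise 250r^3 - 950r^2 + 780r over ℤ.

10r(5r - 13)(5r - 6)

Pull out the common factor 10r, then factor the remaining trinomial.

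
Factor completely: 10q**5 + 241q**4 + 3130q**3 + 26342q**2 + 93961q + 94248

(2q + 9)(5q + 8)(q + 11)(q**2 + 7q + 119)

Testing divisors of the constant over divisors of the leading coefficient, q = -8/5 is a root, giving the factor (5q + 8) and quotient 2q**4 + 45q**3 + 554q**2 + 4382q + 11781.
Then q = -11 is a root, so (q + 11) divides it; the quotient is 2q**3 + 23q**2 + 301q + 1071.
Then q = -9/2 is a root, so (2q + 9) is a factor; dividing leaves q**2 + 7q + 119.
The quadratic q**2 + 7q + 119 has discriminant -427 < 0 and is irreducible over ℤ.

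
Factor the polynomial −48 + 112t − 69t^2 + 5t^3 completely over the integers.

By the rational root theorem, t = 12 is a root, so (t − 12) is a factor; dividing leaves 5t^2 − 9t + 4.
The remaining quadratic factors as (t − 1)(5t − 4).

(5t − 4)(t − 1)(t − 12)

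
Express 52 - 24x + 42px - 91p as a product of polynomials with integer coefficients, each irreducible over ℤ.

Group as (42px - 91p) + (-24x + 52) = 7p(6x - 13) - 4(6x - 13).
Both groups share the factor (6x - 13).

(6x - 13)(7p - 4)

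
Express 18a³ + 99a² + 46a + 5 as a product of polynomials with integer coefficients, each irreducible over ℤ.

(3a + 1)(6a + 1)(a + 5)

Trying the rational-root candidates, a = -5 is a root, so (a + 5) is a factor; dividing leaves 18a² + 9a + 1.
The remaining quadratic factors as (6a + 1)(3a + 1).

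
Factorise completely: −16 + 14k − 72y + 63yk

(7k − 8)(9y + 2)

Group as (63yk − 72y) + (14k − 16) = 9y(7k − 8) + 2(7k − 8).
Both groups share the factor (7k − 8).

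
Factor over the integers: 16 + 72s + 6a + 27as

(3a + 8)(9s + 2)

Group as (27as + 6a) + (72s + 16) = 3a(9s + 2) + 8(9s + 2).
Both groups share the factor (9s + 2).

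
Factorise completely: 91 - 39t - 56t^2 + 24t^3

Group as (24t^3 - 39t) + (-56t^2 + 91) = 3t(8t^2 - 13) - 7(8t^2 - 13).
Both groups share the factor (8t^2 - 13).

(3t - 7)(8t^2 - 13)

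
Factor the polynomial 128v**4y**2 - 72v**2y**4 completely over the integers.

Factor out 8v**2y**2, leaving 16v**2 - 9y**2, which is a difference of two squares.

8v**2y**2(4v + 3y)(4v - 3y)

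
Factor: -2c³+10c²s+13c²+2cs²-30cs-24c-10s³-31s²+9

-(2c+2s-1)(c-5s-3)(c-s-3)

Group: c(-2c²+8cs+7c+10s²+s-3) + (-s-3)(-2c²+8cs+7c+10s²+s-3); both groups contain (-2c²+8cs+7c+10s²+s-3), so (c-s-3) is a factor with cofactor -2c²+8cs+7c+10s²+s-3.
The cofactor groups again: -2c²+8cs+7c+10s²+s-3 = -c(2c+2s-1) + (5s+3)(2c+2s-1); both groups contain (2c+2s-1), giving -(c-5s-3)(2c+2s-1).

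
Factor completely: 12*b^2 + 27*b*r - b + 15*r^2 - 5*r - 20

Group: 3*b*(4*b + 5*r + 5) + (3*r - 4)*(4*b + 5*r + 5); both groups contain (4*b + 5*r + 5).

(3*b + 3*r - 4)*(4*b + 5*r + 5)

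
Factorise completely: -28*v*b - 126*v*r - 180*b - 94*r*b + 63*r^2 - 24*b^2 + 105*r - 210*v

-(14*v - 7*r + 12*b)*(9*r + 2*b + 15)

Group: -14*v*(9*r + 2*b + 15) + (7*r - 12*b)*(9*r + 2*b + 15); both groups contain (9*r + 2*b + 15).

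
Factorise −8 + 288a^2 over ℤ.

Factor out 8, leaving 36a^2 − 1, which is a difference of two squares.

8(6a + 1)(6a − 1)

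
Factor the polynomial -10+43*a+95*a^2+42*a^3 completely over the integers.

Testing divisors of the constant over divisors of the leading coefficient, a = -1 is a root, so (a+1) is a factor; dividing leaves 42*a^2+53*a-10.
The remaining quadratic factors as (7*a+10)(6*a-1).

(6*a-1)*(7*a+10)*(a+1)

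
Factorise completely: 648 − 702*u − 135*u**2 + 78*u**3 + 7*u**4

(7*u − 6)*(u + 12)*(u + 3)*(u − 3)

Testing divisors of the constant over divisors of the leading coefficient, u = −12 is a root, so (u + 12) is a factor; dividing leaves 7*u**3 − 6*u**2 − 63*u + 54.
Next, u = 3 is a root, giving the factor (u − 3) and quotient 7*u**2 + 15*u − 18.
The remaining quadratic factors as (u + 3)(7*u − 6).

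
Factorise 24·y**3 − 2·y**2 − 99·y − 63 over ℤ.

(2·y + 3)·(3·y − 7)·(4·y + 3)

Among the possible rational roots, y = −3/2 is a root, so (2·y + 3) divides it; the quotient is 12·y**2 − 19·y − 21.
The remaining quadratic factors as (3·y − 7)(4·y + 3).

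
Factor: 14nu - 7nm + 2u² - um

Group: 2u(7n + u) - m(7n + u); both groups contain (7n + u).

(2u - m)(7n + u)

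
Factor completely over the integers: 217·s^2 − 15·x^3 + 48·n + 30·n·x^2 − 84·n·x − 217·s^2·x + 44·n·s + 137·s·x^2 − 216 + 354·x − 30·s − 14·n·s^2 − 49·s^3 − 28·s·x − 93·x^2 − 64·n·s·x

−(2·n + 7·s − x − 9)·(7·s − 3·x + 6)·(s + 5·x − 4)

Group: s·(−14·n·s + 6·n·x − 12·n − 49·s^2 + 28·s·x + 21·s − 3·x^2 − 21·x + 54) + (5·x − 4)·(−14·n·s + 6·n·x − 12·n − 49·s^2 + 28·s·x + 21·s − 3·x^2 − 21·x + 54); both groups contain (−14·n·s + 6·n·x − 12·n − 49·s^2 + 28·s·x + 21·s − 3·x^2 − 21·x + 54), so (s + 5·x − 4) is a factor with cofactor −14·n·s + 6·n·x − 12·n − 49·s^2 + 28·s·x + 21·s − 3·x^2 − 21·x + 54.
The cofactor groups again: −14·n·s + 6·n·x − 12·n − 49·s^2 + 28·s·x + 21·s − 3·x^2 − 21·x + 54 = −2·n·(7·s − 3·x + 6) + (−7·s + x + 9)·(7·s − 3·x + 6); both groups contain (7·s − 3·x + 6), giving −(2·n + 7·s − x − 9)·(7·s − 3·x + 6).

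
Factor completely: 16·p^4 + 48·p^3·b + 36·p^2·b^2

Factor out 4·p^2 first: what remains is 4·p^2 + 12·p·b + 9·b^2.
Recognize a perfect-square trinomial with the parts 2·p and 3·b.

4·p^2·(2·p + 3·b)^2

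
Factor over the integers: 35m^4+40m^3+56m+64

Group as (35m^4+56m) + (40m^3+64) = 7m(5m^3+8) + 8(5m^3+8).
Both groups share the factor (5m^3+8).

(7m+8)(5m^3+8)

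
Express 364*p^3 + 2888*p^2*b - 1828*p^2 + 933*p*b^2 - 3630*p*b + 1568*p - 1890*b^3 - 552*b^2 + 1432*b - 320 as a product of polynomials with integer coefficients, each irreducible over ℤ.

(14*p - 9*b - 10)*(13*p + 14*b - 4)*(2*p + 15*b - 8)

Group: 14*p*(26*p^2 + 223*p*b - 112*p + 210*b^2 - 172*b + 32) + (-9*b - 10)*(26*p^2 + 223*p*b - 112*p + 210*b^2 - 172*b + 32); both groups contain (26*p^2 + 223*p*b - 112*p + 210*b^2 - 172*b + 32), so (14*p - 9*b - 10) is a factor with cofactor 26*p^2 + 223*p*b - 112*p + 210*b^2 - 172*b + 32.
The cofactor groups again: 26*p^2 + 223*p*b - 112*p + 210*b^2 - 172*b + 32 = 2*p*(13*p + 14*b - 4) + (15*b - 8)*(13*p + 14*b - 4); both groups contain (13*p + 14*b - 4), giving (2*p + 15*b - 8)*(13*p + 14*b - 4).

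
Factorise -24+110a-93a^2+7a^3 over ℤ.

Trying the rational-root candidates, a = 2/7 is a root, so (7a-2) is a factor; dividing leaves a^2-13a+12.
The remaining quadratic factors as (a-12)(a-1).

(7a-2)(a-1)(a-12)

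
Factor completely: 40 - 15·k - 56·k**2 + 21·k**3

Group as (21·k**3 - 15·k) + (-56·k**2 + 40) = 3·k·(7·k**2 - 5) - 8·(7·k**2 - 5).
Both groups share the factor (7·k**2 - 5).

(3·k - 8)·(7·k**2 - 5)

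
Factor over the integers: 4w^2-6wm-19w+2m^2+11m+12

(4w-2m-3)(w-m-4)

Group: w(4w-2m-3) + (-m-4)(4w-2m-3); both groups contain (4w-2m-3).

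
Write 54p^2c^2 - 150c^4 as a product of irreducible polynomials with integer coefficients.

Every term has a factor of 6c^2. Then 9p^2 - 25c^2 = (3p)² − (5c)².

6c^2(3p - 5c)(3p + 5c)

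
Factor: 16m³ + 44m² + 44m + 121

(4m + 11)(4m² + 11)

Group as (16m³ + 44m) + (44m² + 121) = 4m(4m² + 11) + 11(4m² + 11).
Both groups share the factor (4m² + 11).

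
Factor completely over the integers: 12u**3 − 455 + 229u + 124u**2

(2u + 13)(6u − 7)(u + 5)

By the rational root theorem, u = −13/2 is a root, so (2u + 13) is a factor; dividing leaves 6u**2 + 23u − 35.
The remaining quadratic factors as (u + 5)(6u − 7).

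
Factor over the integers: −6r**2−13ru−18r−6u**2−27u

−(2r+3u)(3r+2u+9)

Group: −3r(2r+3u) + (−2u−9)(2r+3u); both groups contain (2r+3u).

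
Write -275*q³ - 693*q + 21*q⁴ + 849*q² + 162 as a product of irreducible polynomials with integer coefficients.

(3*q - 2)*(7*q - 3)*(q - 3)*(q - 9)

Among the possible rational roots, q = 9 is a root, giving the factor (q - 9) and quotient 21*q³ - 86*q² + 75*q - 18.
Continuing, q = 3 is a root, so (q - 3) is a factor; dividing leaves 21*q² - 23*q + 6.
The remaining quadratic factors as (7*q - 3)(3*q - 2).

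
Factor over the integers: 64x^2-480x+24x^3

8x(3x-10)(x+6)

Pull out the common factor 8x, then factor the remaining trinomial.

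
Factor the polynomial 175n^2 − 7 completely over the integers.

Factor out 7, leaving 25n^2 − 1, which is a difference of two squares.

7(5n + 1)(5n − 1)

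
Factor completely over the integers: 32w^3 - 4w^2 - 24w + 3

Group as (32w^3 - 24w) + (-4w^2 + 3) = 8w(4w^2 - 3) - (4w^2 - 3).
Both groups share the factor (4w^2 - 3).

(8w - 1)(4w^2 - 3)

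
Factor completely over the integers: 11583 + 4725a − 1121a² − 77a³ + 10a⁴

By the rational root theorem, a = 13 is a root, so (a − 13) is a factor; dividing leaves 10a³ + 53a² − 432a − 891.
Continuing, a = 11/2 is a root, so (2a − 11) is a factor; dividing leaves 5a² + 54a + 81.
The remaining quadratic factors as (a + 9)(5a + 9).

(2a − 11)(5a + 9)(a + 9)(a − 13)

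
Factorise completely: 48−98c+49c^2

Need a pair with product 49·48 = 2352 and sum −98: that's −56 and −42.
Split the middle term: 49c^2−56c − 42c+48 = 7c(7c−8) − 6(7c−8).

(7c−6)(7c−8)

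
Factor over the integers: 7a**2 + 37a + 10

(7a + 2)(a + 5)

Need a pair with product 7·10 = 70 and sum 37: that's 2 and 35.
Split the middle term: 7a**2 + 2a + 35a + 10 = a(7a + 2) + 5(7a + 2).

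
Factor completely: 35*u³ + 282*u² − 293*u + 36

(5*u − 4)*(7*u − 1)*(u + 9)

By the rational root theorem, u = 4/5 is a root, giving the factor (5*u − 4) and quotient 7*u² + 62*u − 9.
The remaining quadratic factors as (u + 9)(7*u − 1).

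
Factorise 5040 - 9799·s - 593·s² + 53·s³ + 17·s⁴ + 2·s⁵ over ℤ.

(2·s - 1)·(s + 9)·(s - 7)·(s² + 7·s + 80)

Among the possible rational roots, s = 7 is a root, so (s - 7) divides it; the quotient is 2·s⁴ + 31·s³ + 270·s² + 1297·s - 720.
Then s = 1/2 is a root, so (2·s - 1) divides it; the quotient is s³ + 16·s² + 143·s + 720.
Continuing, s = -9 is a root, giving the factor (s + 9) and quotient s² + 7·s + 80.
The quadratic s² + 7·s + 80 has discriminant -271 < 0 and is irreducible over ℤ.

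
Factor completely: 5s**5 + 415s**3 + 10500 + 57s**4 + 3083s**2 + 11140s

(5s + 7)(s + 5)(s + 6)(s**2 - s + 50)

Among the possible rational roots, s = -7/5 is a root, so (5s + 7) divides it; the quotient is s**4 + 10s**3 + 69s**2 + 520s + 1500.
Next, s = -6 is a root, giving the factor (s + 6) and quotient s**3 + 4s**2 + 45s + 250.
Next, s = -5 is a root, giving the factor (s + 5) and quotient s**2 - s + 50.
The quadratic s**2 - s + 50 has discriminant -199 < 0 and is irreducible over ℤ.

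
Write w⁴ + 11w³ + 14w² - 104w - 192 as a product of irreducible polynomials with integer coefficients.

(w + 2)(w + 4)(w + 8)(w - 3)

Testing divisors of the constant over divisors of the leading coefficient, w = -2 is a root, so (w + 2) is a factor; dividing leaves w³ + 9w² - 4w - 96.
Next, w = -8 is a root, giving the factor (w + 8) and quotient w² + w - 12.
The remaining quadratic factors as (w + 4)(w - 3).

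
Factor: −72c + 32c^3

Factor out 8c, leaving 4c^2 − 9, which is a difference of two squares.

8c(2c + 3)(2c − 3)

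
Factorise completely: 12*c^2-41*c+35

(3*c-5)*(4*c-7)

Need a pair with product 12·35 = 420 and sum -41: that's -20 and -21.
Split the middle term: 12*c^2-20*c - 21*c+35 = 4*c*(3*c-5) - 7*(3*c-5).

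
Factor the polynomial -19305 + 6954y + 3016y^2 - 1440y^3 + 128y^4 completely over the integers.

(2y - 15)(4y + 9)(4y - 11)(4y - 13)

Trying the rational-root candidates, y = 11/4 is a root, so (4y - 11) divides it; the quotient is 32y^3 - 272y^2 + 6y + 1755.
Then y = 13/4 is a root, so (4y - 13) is a factor; dividing leaves 8y^2 - 42y - 135.
The remaining quadratic factors as (4y + 9)(2y - 15).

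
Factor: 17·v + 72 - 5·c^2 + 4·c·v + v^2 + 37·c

-(5·c + v + 8)·(c - v - 9)

Group: -c·(5·c + v + 8) + (v + 9)·(5·c + v + 8); both groups contain (5·c + v + 8).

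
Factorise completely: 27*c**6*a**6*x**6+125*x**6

x**6*(3*c**2*a**2+5)*(9*c**4*a**4-15*c**2*a**2+25)

Factor out x**6 first: what remains is 27*c**6*a**6+125.
Recognize a sum of cubes with the parts 3*c**2*a**2 and 5.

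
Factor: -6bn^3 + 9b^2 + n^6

(3b - n^3)^2

Recognize a perfect-square trinomial with the parts 3b and n^3.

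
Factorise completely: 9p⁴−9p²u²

9p²(p+u)(p−u)

Factor out 9p², leaving p²−u², which is a difference of two squares.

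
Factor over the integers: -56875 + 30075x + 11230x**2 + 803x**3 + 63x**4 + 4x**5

By the rational root theorem, x = 5/4 is a root, giving the factor (4x - 5) and quotient x**4 + 17x**3 + 222x**2 + 3085x + 11375.
Then x = -13 is a root, so (x + 13) divides it; the quotient is x**3 + 4x**2 + 170x + 875.
Continuing, x = -5 is a root, so (x + 5) is a factor; dividing leaves x**2 - x + 175.
The quadratic x**2 - x + 175 has discriminant -699 < 0 and is irreducible over ℤ.

(4x - 5)(x + 13)(x + 5)(x**2 - x + 175)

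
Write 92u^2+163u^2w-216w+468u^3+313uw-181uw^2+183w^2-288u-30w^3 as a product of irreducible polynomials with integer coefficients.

(13u+2w-9)(4u+3w)(9u-5w+8)

Group: 13u(36u^2+7uw+32u-15w^2+24w) + (2w-9)(36u^2+7uw+32u-15w^2+24w); both groups contain (36u^2+7uw+32u-15w^2+24w), so (13u+2w-9) is a factor with cofactor 36u^2+7uw+32u-15w^2+24w.
The cofactor groups again: 36u^2+7uw+32u-15w^2+24w = 4u(9u-5w+8) + 3w(9u-5w+8); both groups contain (9u-5w+8), giving (4u+3w)(9u-5w+8).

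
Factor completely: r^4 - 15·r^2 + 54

Substitute u = r^2 to get a quadratic in u, then factor.
r^2 - 6 is irreducible over ℤ (6 is not a perfect square).
r^2 - 9 is a difference of squares.

(r + 3)·(r - 3)·(r^2 - 6)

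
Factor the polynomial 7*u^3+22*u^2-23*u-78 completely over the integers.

By the rational root theorem, u = -2 is a root, giving the factor (u+2) and quotient 7*u^2+8*u-39.
The remaining quadratic factors as (u+3)(7*u-13).

(7*u-13)*(u+2)*(u+3)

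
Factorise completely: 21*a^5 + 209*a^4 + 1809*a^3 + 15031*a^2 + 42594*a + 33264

(3*a + 8)*(7*a + 9)*(a + 7)*(a^2 - a + 66)

Testing divisors of the constant over divisors of the leading coefficient, a = -8/3 is a root, giving the factor (3*a + 8) and quotient 7*a^4 + 51*a^3 + 467*a^2 + 3765*a + 4158.
Then a = -9/7 is a root, so (7*a + 9) divides it; the quotient is a^3 + 6*a^2 + 59*a + 462.
Continuing, a = -7 is a root, so (a + 7) divides it; the quotient is a^2 - a + 66.
The quadratic a^2 - a + 66 has discriminant -263 < 0 and is irreducible over ℤ.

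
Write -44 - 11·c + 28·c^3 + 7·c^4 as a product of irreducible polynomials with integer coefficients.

Group as (7·c^4 - 11·c) + (28·c^3 - 44) = c·(7·c^3 - 11) + 4·(7·c^3 - 11).
Both groups share the factor (7·c^3 - 11).

(c + 4)·(7·c^3 - 11)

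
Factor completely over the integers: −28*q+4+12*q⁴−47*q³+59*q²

Among the possible rational roots, q = 1 is a root, so (q−1) divides it; the quotient is 12*q³−35*q²+24*q−4.
Next, q = 1/4 is a root, so (4*q−1) is a factor; dividing leaves 3*q²−8*q+4.
The remaining quadratic factors as (3*q−2)(q−2).

(3*q−2)*(4*q−1)*(q−1)*(q−2)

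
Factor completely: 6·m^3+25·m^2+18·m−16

Testing divisors of the constant over divisors of the leading coefficient, m = −2 is a root, giving the factor (m+2) and quotient 6·m^2+13·m−8.
The remaining quadratic factors as (3·m+8)(2·m−1).

(2·m−1)·(3·m+8)·(m+2)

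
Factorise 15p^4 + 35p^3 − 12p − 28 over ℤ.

(3p + 7)(5p^3 − 4)

Group as (15p^4 − 12p) + (35p^3 − 28) = 3p(5p^3 − 4) + 7(5p^3 − 4).
Both groups share the factor (5p^3 − 4).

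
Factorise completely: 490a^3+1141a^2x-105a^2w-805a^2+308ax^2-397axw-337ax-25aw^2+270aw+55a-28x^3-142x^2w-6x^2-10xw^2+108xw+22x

(14a-x-5w-1)(5a+2x)(7a+14x+w-11)

Group: 7a(70a^2+23ax-25aw-5a-2x^2-10xw-2x) + (14x+w-11)(70a^2+23ax-25aw-5a-2x^2-10xw-2x); both groups contain (70a^2+23ax-25aw-5a-2x^2-10xw-2x), so (7a+14x+w-11) is a factor with cofactor 70a^2+23ax-25aw-5a-2x^2-10xw-2x.
The cofactor groups again: 70a^2+23ax-25aw-5a-2x^2-10xw-2x = 5a(14a-x-5w-1) + 2x(14a-x-5w-1); both groups contain (14a-x-5w-1), giving (5a+2x)(14a-x-5w-1).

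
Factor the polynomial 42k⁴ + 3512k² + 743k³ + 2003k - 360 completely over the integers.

Trying the rational-root candidates, k = -9 is a root, so (k + 9) divides it; the quotient is 42k³ + 365k² + 227k - 40.
Continuing, k = -5/6 is a root, giving the factor (6k + 5) and quotient 7k² + 55k - 8.
The remaining quadratic factors as (7k - 1)(k + 8).

(6k + 5)(7k - 1)(k + 8)(k + 9)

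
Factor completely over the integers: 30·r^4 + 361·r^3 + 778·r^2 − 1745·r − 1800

(5·r − 9)·(6·r + 5)·(r + 5)·(r + 8)

By the rational root theorem, r = −5/6 is a root, giving the factor (6·r + 5) and quotient 5·r^3 + 56·r^2 + 83·r − 360.
Then r = 9/5 is a root, so (5·r − 9) is a factor; dividing leaves r^2 + 13·r + 40.
The remaining quadratic factors as (r + 8)(r + 5).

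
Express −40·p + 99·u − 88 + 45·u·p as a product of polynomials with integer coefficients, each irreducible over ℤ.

Group as (45·u·p + 99·u) + (−40·p − 88) = 9·u·(5·p + 11) − 8·(5·p + 11).
Both groups share the factor (5·p + 11).

(5·p + 11)·(9·u − 8)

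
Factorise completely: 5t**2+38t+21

Need a pair with product 5·21 = 105 and sum 38: that's 35 and 3.
Split the middle term: 5t**2+35t + 3t+21 = 5t(t+7) + 3(t+7).

(5t+3)(t+7)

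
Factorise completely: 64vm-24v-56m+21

Group as (64vm-24v) + (-56m+21) = 8v(8m-3) - 7(8m-3).
Both groups share the factor (8m-3).

(8m-3)(8v-7)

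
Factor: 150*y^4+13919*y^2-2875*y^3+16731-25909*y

(5*y-11)*(5*y-9)*(6*y-13)*(y-13)

Testing divisors of the constant over divisors of the leading coefficient, y = 13/6 is a root, giving the factor (6*y-13) and quotient 25*y^3-425*y^2+1399*y-1287.
Continuing, y = 13 is a root, giving the factor (y-13) and quotient 25*y^2-100*y+99.
The remaining quadratic factors as (5*y-9)(5*y-11).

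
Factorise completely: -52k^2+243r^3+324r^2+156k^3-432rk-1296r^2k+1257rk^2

(3r-12k+4)(9r-13k)(9r+k)

Group: 3r(81r^2-108rk-13k^2) + (-12k+4)(81r^2-108rk-13k^2); both groups contain (81r^2-108rk-13k^2), so (3r-12k+4) is a factor with cofactor 81r^2-108rk-13k^2.
The cofactor groups again: 81r^2-108rk-13k^2 = 9r(9r+k) - 13k(9r+k); both groups contain (9r+k), giving (9r-13k)(9r+k).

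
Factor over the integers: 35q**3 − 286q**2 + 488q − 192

Trying the rational-root candidates, q = 8/5 is a root, so (5q − 8) is a factor; dividing leaves 7q**2 − 46q + 24.
The remaining quadratic factors as (7q − 4)(q − 6).

(5q − 8)(7q − 4)(q − 6)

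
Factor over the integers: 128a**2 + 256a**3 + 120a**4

Pull out the common factor 8a**2, then factor the remaining trinomial.

8a**2(3a + 4)(5a + 4)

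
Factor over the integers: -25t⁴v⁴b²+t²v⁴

-t²v⁴(5tb+1)(5tb-1)

Factor out t²v⁴ first: what remains is -25t²b²+1.
Recognize a difference of squares with the parts 1 and 5tb.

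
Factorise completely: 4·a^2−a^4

−a^2·(a+2)·(a−2)

Every term has a factor of a^2; factoring it out leaves −a^2+4.
Recognize a difference of squares with the parts 2 and a.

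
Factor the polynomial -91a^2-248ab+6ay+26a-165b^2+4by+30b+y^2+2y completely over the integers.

Group: -13a(7a+11b-y-2) + (-15b-y)(7a+11b-y-2); both groups contain (7a+11b-y-2).

-(13a+15b+y)(7a+11b-y-2)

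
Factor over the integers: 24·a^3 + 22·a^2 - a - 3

(2·a + 1)·(3·a - 1)·(4·a + 3)

By the rational root theorem, a = -1/2 is a root, giving the factor (2·a + 1) and quotient 12·a^2 + 5·a - 3.
The remaining quadratic factors as (4·a + 3)(3·a - 1).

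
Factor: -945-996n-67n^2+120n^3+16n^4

Among the possible rational roots, n = -7 is a root, so (n+7) divides it; the quotient is 16n^3+8n^2-123n-135.
Then n = 3 is a root, giving the factor (n-3) and quotient 16n^2+56n+45.
The remaining quadratic factors as (4n+9)(4n+5).

(4n+5)(4n+9)(n+7)(n-3)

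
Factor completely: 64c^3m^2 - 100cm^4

Factor out 4cm^2, leaving 16c^2 - 25m^2, which is a difference of two squares.

4cm^2(4c + 5m)(4c - 5m)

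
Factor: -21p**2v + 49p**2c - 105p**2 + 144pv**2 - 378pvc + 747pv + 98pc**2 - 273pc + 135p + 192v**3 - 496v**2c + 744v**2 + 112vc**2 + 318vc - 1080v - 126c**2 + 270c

-(3v - 7c + 15)(p - 8v + 2c)(7p + 8v - 9)

Group: 3v(-7p**2 + 48pv - 14pc + 9p + 64v**2 - 16vc - 72v + 18c) + (-7c + 15)(-7p**2 + 48pv - 14pc + 9p + 64v**2 - 16vc - 72v + 18c); both groups contain (-7p**2 + 48pv - 14pc + 9p + 64v**2 - 16vc - 72v + 18c), so (3v - 7c + 15) is a factor with cofactor -7p**2 + 48pv - 14pc + 9p + 64v**2 - 16vc - 72v + 18c.
The cofactor groups again: -7p**2 + 48pv - 14pc + 9p + 64v**2 - 16vc - 72v + 18c = -p(7p + 8v - 9) + (8v - 2c)(7p + 8v - 9); both groups contain (7p + 8v - 9), giving -(p - 8v + 2c)(7p + 8v - 9).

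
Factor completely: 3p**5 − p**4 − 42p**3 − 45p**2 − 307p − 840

Testing divisors of the constant over divisors of the leading coefficient, p = −3 is a root, giving the factor (p + 3) and quotient 3p**4 − 10p**3 − 12p**2 − 9p − 280.
Next, p = 5 is a root, giving the factor (p − 5) and quotient 3p**3 + 5p**2 + 13p + 56.
Then p = −8/3 is a root, so (3p + 8) is a factor; dividing leaves p**2 − p + 7.
The quadratic p**2 − p + 7 has discriminant −27 < 0 and is irreducible over ℤ.

(3p + 8)(p + 3)(p − 5)(p**2 − p + 7)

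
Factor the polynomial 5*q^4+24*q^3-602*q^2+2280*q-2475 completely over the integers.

Testing divisors of the constant over divisors of the leading coefficient, q = 11/5 is a root, giving the factor (5*q-11) and quotient q^3+7*q^2-105*q+225.
Then q = 3 is a root, giving the factor (q-3) and quotient q^2+10*q-75.
The remaining quadratic factors as (q+15)(q-5).

(5*q-11)*(q+15)*(q-3)*(q-5)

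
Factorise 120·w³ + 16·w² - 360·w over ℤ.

Pull out the common factor 8·w, then factor the remaining trinomial.

8·w·(3·w - 5)·(5·w + 9)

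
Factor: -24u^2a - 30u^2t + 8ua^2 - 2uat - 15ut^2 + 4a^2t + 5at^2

-(3u - a)(4a + 5t)(2u + t)

Group: 3u(-8ua - 10ut - 4at - 5t^2) - a(-8ua - 10ut - 4at - 5t^2); both groups contain (-8ua - 10ut - 4at - 5t^2), so (3u - a) is a factor with cofactor -8ua - 10ut - 4at - 5t^2.
The cofactor groups again: -8ua - 10ut - 4at - 5t^2 = -4a(2u + t) - 5t(2u + t); both groups contain (2u + t), giving -(4a + 5t)(2u + t).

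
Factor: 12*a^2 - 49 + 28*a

(2*a + 7)*(6*a - 7)

Need a pair with product 12·(-49) = -588 and sum 28: that's 42 and -14.
Split the middle term: 12*a^2 + 42*a - 14*a - 49 = 6*a*(2*a + 7) - 7*(2*a + 7).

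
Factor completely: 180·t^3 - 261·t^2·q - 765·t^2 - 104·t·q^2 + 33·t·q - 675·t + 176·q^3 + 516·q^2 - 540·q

(12·t - 11·q + 9)·(3·t - 4·q - 15)·(5·t + 4·q)

Group: 3·t·(60·t^2 - 7·t·q + 45·t - 44·q^2 + 36·q) + (-4·q - 15)·(60·t^2 - 7·t·q + 45·t - 44·q^2 + 36·q); both groups contain (60·t^2 - 7·t·q + 45·t - 44·q^2 + 36·q), so (3·t - 4·q - 15) is a factor with cofactor 60·t^2 - 7·t·q + 45·t - 44·q^2 + 36·q.
The cofactor groups again: 60·t^2 - 7·t·q + 45·t - 44·q^2 + 36·q = 5·t·(12·t - 11·q + 9) + 4·q·(12·t - 11·q + 9); both groups contain (12·t - 11·q + 9), giving (5·t + 4·q)·(12·t - 11·q + 9).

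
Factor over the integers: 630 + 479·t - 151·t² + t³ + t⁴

Trying the rational-root candidates, t = -1 is a root, giving the factor (t + 1) and quotient t³ - 151·t + 630.
Continuing, t = 5 is a root, giving the factor (t - 5) and quotient t² + 5·t - 126.
The remaining quadratic factors as (t - 9)(t + 14).

(t + 1)·(t + 14)·(t - 5)·(t - 9)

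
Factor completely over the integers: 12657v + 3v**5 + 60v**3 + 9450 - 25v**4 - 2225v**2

Trying the rational-root candidates, v = -2/3 is a root, giving the factor (3v + 2) and quotient v**4 - 9v**3 + 26v**2 - 759v + 4725.
Continuing, v = 7 is a root, so (v - 7) divides it; the quotient is v**3 - 2v**2 + 12v - 675.
Continuing, v = 9 is a root, giving the factor (v - 9) and quotient v**2 + 7v + 75.
The quadratic v**2 + 7v + 75 has discriminant -251 < 0 and is irreducible over ℤ.

(3v + 2)(v - 7)(v - 9)(v**2 + 7v + 75)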